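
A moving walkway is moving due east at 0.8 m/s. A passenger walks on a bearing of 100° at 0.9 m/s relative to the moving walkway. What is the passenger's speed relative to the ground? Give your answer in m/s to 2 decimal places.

Taking east as x and north as y: moving walkway velocity = (0.800, 0.000) m/s; passenger velocity relative to moving walkway = (0.886, -0.156) m/s.
Velocity relative to ground = (0.800, 0.000) + (0.886, -0.156) = (1.686, -0.156) m/s.
Speed = |(1.686, -0.156)| = 1.694 m/s.

1.69 m/s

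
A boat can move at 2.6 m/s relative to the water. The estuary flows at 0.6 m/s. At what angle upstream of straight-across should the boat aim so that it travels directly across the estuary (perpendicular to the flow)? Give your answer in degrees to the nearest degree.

13°

To cancel the current, the upstream component of the boat's velocity must equal the flow: 2.6 sin θ = 0.6.
sin θ = 0.6 / 2.6 = 0.2308.
θ = arcsin(0.2308) = 13.342°.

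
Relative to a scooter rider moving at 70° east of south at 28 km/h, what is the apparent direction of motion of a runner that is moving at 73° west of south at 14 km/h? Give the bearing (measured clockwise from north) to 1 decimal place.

Taking east as x and north as y: runner velocity = (-13.388, -4.093) km/h; scooter rider velocity = (26.311, -9.577) km/h.
Velocity of runner relative to scooter rider = (-13.388, -4.093) − (26.311, -9.577) = (-39.700, 5.483) km/h.
Bearing = atan2(-39.70, 5.48) = 277.86° clockwise from north.

277.9°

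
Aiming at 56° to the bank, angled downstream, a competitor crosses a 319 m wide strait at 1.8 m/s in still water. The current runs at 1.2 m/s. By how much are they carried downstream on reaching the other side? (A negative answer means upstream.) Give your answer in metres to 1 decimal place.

471.7 m

Perpendicular speed = 1.492 m/s; crossing time = 319 / 1.492 = 213.769 s.
Net downstream speed = 2.207 m/s.
Drift = 2.207 × 213.769 = 471.691 m (downstream).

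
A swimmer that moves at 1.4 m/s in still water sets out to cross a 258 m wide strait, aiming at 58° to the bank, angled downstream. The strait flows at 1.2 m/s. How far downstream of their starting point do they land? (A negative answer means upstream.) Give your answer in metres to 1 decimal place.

Perpendicular speed = 1.187 m/s; crossing time = 258 / 1.187 = 217.306 s.
Net downstream speed = 1.942 m/s.
Drift = 1.942 × 217.306 = 421.983 m (downstream).

422.0 m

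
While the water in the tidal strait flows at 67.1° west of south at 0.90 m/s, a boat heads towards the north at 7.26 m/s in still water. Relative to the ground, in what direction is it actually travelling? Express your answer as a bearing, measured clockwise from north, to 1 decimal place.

353.2°

Taking east as x and north as y: velocity relative to the water = (0.000, 7.260) m/s; the water relative to ground = (-0.829, -0.350) m/s.
Velocity relative to ground = (0.000, 7.260) + (-0.829, -0.350) = (-0.829, 6.910) m/s.
Bearing = atan2(-0.83, 6.91) = 353.16° clockwise from north.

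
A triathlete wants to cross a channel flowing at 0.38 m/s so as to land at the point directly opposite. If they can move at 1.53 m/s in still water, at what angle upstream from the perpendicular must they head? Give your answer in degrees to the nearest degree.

To cancel the current, the upstream component of the triathlete's velocity must equal the flow: 1.53 sin θ = 0.38.
sin θ = 0.38 / 1.53 = 0.2484.
θ = arcsin(0.2484) = 14.381°.

14°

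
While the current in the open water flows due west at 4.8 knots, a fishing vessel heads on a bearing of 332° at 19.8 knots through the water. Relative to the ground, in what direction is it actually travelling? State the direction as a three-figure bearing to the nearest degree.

Taking east as x and north as y: velocity relative to the water = (-9.296, 17.482) knots; the water relative to ground = (-4.800, 0.000) knots.
Velocity relative to ground = (-9.296, 17.482) + (-4.800, 0.000) = (-14.096, 17.482) knots.
Bearing = atan2(-14.10, 17.48) = 321.12° clockwise from north.

321°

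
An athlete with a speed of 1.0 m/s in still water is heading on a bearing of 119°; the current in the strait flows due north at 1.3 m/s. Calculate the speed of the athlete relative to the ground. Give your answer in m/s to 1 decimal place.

Taking east as x and north as y: velocity relative to the water = (0.875, -0.485) m/s; the water relative to ground = (0.000, 1.300) m/s.
Velocity relative to ground = (0.875, -0.485) + (0.000, 1.300) = (0.875, 0.815) m/s.
Speed = |(0.875, 0.815)| = 1.196 m/s.

1.2 m/s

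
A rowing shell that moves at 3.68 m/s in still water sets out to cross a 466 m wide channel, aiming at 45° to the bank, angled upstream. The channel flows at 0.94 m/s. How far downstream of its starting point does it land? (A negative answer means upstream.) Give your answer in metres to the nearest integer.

-298 m

Perpendicular speed = 2.602 m/s; crossing time = 466 / 2.602 = 179.082 s.
Net downstream speed = -1.662 m/s.
Drift = -1.662 × 179.082 = -297.662 m (upstream).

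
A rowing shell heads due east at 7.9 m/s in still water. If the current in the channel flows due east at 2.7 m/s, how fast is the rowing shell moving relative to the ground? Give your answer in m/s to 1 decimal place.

10.6 m/s

Taking east as x and north as y: velocity relative to the water = (7.900, 0.000) m/s; the water relative to ground = (2.700, 0.000) m/s.
Velocity relative to ground = (7.900, 0.000) + (2.700, 0.000) = (10.600, 0.000) m/s.
Speed = |(10.600, 0.000)| = 10.600 m/s.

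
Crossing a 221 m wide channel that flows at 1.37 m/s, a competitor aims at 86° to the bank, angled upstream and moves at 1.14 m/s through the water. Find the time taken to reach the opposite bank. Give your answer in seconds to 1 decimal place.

194.3 s

The component of the competitor's velocity perpendicular to the bank is 1.14 × sin 86° = 1.137 m/s.
The current is parallel to the bank, so it does not affect the crossing time.
Time = 221 / 1.137 = 194.333 s.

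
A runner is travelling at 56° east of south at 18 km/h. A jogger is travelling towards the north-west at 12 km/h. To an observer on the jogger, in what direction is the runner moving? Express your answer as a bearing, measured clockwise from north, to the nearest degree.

Taking east as x and north as y: runner velocity = (14.923, -10.065) km/h; jogger velocity = (-8.485, 8.485) km/h.
Velocity of runner relative to jogger = (14.923, -10.065) − (-8.485, 8.485) = (23.408, -18.551) km/h.
Bearing = atan2(23.41, -18.55) = 128.40° clockwise from north.

128°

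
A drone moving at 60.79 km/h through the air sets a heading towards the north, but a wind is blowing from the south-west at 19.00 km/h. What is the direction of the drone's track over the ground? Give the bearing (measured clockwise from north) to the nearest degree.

010°

Taking east as x and north as y: velocity relative to the air = (0.000, 60.790) km/h; the air relative to ground = (13.435, 13.435) km/h.
Velocity relative to ground = (0.000, 60.790) + (13.435, 13.435) = (13.435, 74.225) km/h.
Bearing = atan2(13.44, 74.23) = 10.26° clockwise from north.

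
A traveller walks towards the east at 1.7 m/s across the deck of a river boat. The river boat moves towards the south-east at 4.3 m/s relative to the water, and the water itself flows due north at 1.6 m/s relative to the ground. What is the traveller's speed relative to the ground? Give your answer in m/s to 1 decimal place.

5.0 m/s

In east/north components (m/s): traveller relative to river boat = (1.700, 0.000); river boat relative to water = (3.041, -3.041); water relative to ground = (0.000, 1.600).
Sum = (4.741, -1.441) m/s.
Speed = |(4.741, -1.441)| = 4.955 m/s.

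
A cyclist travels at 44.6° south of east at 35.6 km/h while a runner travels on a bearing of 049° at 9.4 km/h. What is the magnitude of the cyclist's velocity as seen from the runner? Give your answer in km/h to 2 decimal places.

36.12 km/h

Taking east as x and north as y: cyclist velocity = (25.348, -24.997) km/h; runner velocity = (7.094, 6.167) km/h.
Velocity of cyclist relative to runner = (25.348, -24.997) − (7.094, 6.167) = (18.254, -31.164) km/h.
Magnitude = |(18.254, -31.164)| = 36.116 km/h.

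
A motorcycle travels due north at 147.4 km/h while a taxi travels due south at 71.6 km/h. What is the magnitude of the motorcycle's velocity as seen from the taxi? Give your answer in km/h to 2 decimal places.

219.00 km/h

Taking east as x and north as y: motorcycle velocity = (0.000, 147.400) km/h; taxi velocity = (0.000, -71.600) km/h.
Velocity of motorcycle relative to taxi = (0.000, 147.400) − (0.000, -71.600) = (0.000, 219.000) km/h.
Magnitude = |(0.000, 219.000)| = 219.000 km/h.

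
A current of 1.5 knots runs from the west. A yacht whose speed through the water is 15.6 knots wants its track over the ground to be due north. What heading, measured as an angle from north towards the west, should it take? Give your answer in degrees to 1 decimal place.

The current pushes perpendicular to the desired track; the heading must have a component into the current equal to 1.5 knots: 15.6 sin θ = 1.5.
sin θ = 0.0962, so θ = 5.518°.

5.5°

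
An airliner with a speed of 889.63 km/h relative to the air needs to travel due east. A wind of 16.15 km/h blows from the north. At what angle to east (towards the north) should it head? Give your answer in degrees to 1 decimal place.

1.0°

The wind pushes perpendicular to the desired track; the heading must have a component into the wind equal to 16.15 km/h: 889.63 sin θ = 16.15.
sin θ = 0.0182, so θ = 1.040°.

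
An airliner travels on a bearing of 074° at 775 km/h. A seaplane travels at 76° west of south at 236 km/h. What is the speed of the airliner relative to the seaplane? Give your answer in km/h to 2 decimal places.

Taking east as x and north as y: airliner velocity = (744.978, 213.619) km/h; seaplane velocity = (-228.990, -57.094) km/h.
Velocity of airliner relative to seaplane = (744.978, 213.619) − (-228.990, -57.094) = (973.968, 270.713) km/h.
Magnitude = |(973.968, 270.713)| = 1010.890 km/h.

1010.89 km/h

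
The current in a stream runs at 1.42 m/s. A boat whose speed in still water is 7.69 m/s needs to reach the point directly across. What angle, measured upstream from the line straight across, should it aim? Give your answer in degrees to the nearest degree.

11°

To cancel the current, the upstream component of the boat's velocity must equal the flow: 7.69 sin θ = 1.42.
sin θ = 1.42 / 7.69 = 0.1847.
θ = arcsin(0.1847) = 10.641°.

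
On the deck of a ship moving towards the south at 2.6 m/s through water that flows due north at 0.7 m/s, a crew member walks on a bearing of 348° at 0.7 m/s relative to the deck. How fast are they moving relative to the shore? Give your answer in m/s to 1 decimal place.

In east/north components (m/s): crew member relative to ship = (-0.146, 0.685); ship relative to water = (0.000, -2.600); water relative to ground = (0.000, 0.700).
Sum = (-0.146, -1.215) m/s.
Speed = |(-0.146, -1.215)| = 1.224 m/s.

1.2 m/s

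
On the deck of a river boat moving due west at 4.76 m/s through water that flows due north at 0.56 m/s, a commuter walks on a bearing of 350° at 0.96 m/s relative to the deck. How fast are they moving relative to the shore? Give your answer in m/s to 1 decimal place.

In east/north components (m/s): commuter relative to river boat = (-0.167, 0.945); river boat relative to water = (-4.760, 0.000); water relative to ground = (0.000, 0.560).
Sum = (-4.927, 1.505) m/s.
Speed = |(-4.927, 1.505)| = 5.152 m/s.

5.2 m/s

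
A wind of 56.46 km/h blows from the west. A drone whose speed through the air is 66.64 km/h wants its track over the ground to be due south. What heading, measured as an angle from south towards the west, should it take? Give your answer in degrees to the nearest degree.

The wind pushes perpendicular to the desired track; the heading must have a component into the wind equal to 56.46 km/h: 66.64 sin θ = 56.46.
sin θ = 0.8472, so θ = 57.913°.

58°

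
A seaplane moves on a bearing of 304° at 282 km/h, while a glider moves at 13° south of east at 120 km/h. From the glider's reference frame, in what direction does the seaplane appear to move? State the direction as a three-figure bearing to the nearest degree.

Taking east as x and north as y: seaplane velocity = (-233.789, 157.692) km/h; glider velocity = (116.924, -26.994) km/h.
Velocity of seaplane relative to glider = (-233.789, 157.692) − (116.924, -26.994) = (-350.713, 184.687) km/h.
Bearing = atan2(-350.71, 184.69) = 297.77° clockwise from north.

298°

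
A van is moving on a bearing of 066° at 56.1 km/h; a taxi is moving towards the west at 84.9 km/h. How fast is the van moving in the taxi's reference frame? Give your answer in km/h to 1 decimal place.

Taking east as x and north as y: van velocity = (51.250, 22.818) km/h; taxi velocity = (-84.900, 0.000) km/h.
Velocity of van relative to taxi = (51.250, 22.818) − (-84.900, 0.000) = (136.150, 22.818) km/h.
Magnitude = |(136.150, 22.818)| = 138.049 km/h.

138.0 km/h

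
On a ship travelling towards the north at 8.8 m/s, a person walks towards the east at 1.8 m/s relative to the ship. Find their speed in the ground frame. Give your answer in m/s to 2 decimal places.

8.98 m/s

Taking east as x and north as y: ship velocity = (0.000, 8.800) m/s; person velocity relative to ship = (1.800, 0.000) m/s.
Velocity relative to ground = (0.000, 8.800) + (1.800, 0.000) = (1.800, 8.800) m/s.
Speed = |(1.800, 8.800)| = 8.982 m/s.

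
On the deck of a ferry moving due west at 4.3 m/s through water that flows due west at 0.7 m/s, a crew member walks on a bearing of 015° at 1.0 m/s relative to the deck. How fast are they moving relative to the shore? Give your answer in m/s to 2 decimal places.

In east/north components (m/s): crew member relative to ferry = (0.259, 0.966); ferry relative to water = (-4.300, 0.000); water relative to ground = (-0.700, 0.000).
Sum = (-4.741, 0.966) m/s.
Speed = |(-4.741, 0.966)| = 4.839 m/s.

4.84 m/s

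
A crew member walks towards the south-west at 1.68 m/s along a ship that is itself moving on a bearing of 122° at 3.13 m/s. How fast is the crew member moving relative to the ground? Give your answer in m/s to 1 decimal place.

3.2 m/s

Taking east as x and north as y: ship velocity = (2.654, -1.659) m/s; crew member velocity relative to ship = (-1.188, -1.188) m/s.
Velocity relative to ground = (2.654, -1.659) + (-1.188, -1.188) = (1.466, -2.847) m/s.
Speed = |(1.466, -2.847)| = 3.202 m/s.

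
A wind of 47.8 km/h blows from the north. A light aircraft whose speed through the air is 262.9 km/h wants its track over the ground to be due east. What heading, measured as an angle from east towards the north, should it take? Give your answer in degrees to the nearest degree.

10°

The wind pushes perpendicular to the desired track; the heading must have a component into the wind equal to 47.8 km/h: 262.9 sin θ = 47.8.
sin θ = 0.1818, so θ = 10.476°.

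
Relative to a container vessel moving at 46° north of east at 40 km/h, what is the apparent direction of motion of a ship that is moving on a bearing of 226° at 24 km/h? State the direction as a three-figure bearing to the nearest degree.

225°

Taking east as x and north as y: ship velocity = (-17.264, -16.672) km/h; container vessel velocity = (27.786, 28.774) km/h.
Velocity of ship relative to container vessel = (-17.264, -16.672) − (27.786, 28.774) = (-45.050, -45.445) km/h.
Bearing = atan2(-45.05, -45.45) = 224.75° clockwise from north.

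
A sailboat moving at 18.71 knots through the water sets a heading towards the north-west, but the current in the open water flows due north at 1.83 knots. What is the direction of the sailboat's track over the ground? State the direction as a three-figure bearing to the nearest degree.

319°

Taking east as x and north as y: velocity relative to the water = (-13.230, 13.230) knots; the water relative to ground = (0.000, 1.830) knots.
Velocity relative to ground = (-13.230, 13.230) + (0.000, 1.830) = (-13.230, 15.060) knots.
Bearing = atan2(-13.23, 15.06) = 318.70° clockwise from north.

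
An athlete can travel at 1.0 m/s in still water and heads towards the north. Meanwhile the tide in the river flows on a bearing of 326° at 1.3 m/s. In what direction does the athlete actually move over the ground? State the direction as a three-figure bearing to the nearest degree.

Taking east as x and north as y: velocity relative to the water = (0.000, 1.000) m/s; the water relative to ground = (-0.727, 1.078) m/s.
Velocity relative to ground = (0.000, 1.000) + (-0.727, 1.078) = (-0.727, 2.078) m/s.
Bearing = atan2(-0.73, 2.08) = 340.72° clockwise from north.

341°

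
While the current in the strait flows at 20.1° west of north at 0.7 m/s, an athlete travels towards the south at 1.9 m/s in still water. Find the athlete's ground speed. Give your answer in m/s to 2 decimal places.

Taking east as x and north as y: velocity relative to the water = (0.000, -1.900) m/s; the water relative to ground = (-0.241, 0.657) m/s.
Velocity relative to ground = (0.000, -1.900) + (-0.241, 0.657) = (-0.241, -1.243) m/s.
Speed = |(-0.241, -1.243)| = 1.266 m/s.

1.27 m/s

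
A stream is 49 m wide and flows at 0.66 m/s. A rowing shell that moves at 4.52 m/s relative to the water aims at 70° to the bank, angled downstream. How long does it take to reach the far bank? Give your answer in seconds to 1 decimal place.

The component of the rowing shell's velocity perpendicular to the bank is 4.52 × sin 70° = 4.247 m/s.
The flow acts along the bank and has no component across it.
Time = 49 / 4.247 = 11.536 s.

11.5 s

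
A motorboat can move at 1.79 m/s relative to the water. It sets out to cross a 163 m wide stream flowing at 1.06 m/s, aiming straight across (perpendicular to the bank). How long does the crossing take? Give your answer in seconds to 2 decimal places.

91.06 s

The component of the motorboat's velocity perpendicular to the bank is 1.79 m/s.
Only the cross-stream component determines the crossing time; the current contributes nothing perpendicular to the bank.
Time = 163 / 1.790 = 91.061 s.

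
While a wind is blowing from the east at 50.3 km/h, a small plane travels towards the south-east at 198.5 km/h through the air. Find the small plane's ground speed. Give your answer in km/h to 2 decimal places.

Taking east as x and north as y: velocity relative to the air = (140.361, -140.361) km/h; the air relative to ground = (-50.300, 0.000) km/h.
Velocity relative to ground = (140.361, -140.361) + (-50.300, 0.000) = (90.061, -140.361) km/h.
Speed = |(90.061, -140.361)| = 166.769 km/h.

166.77 km/h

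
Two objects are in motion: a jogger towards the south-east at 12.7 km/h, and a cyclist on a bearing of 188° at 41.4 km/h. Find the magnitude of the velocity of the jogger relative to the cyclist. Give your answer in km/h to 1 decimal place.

35.2 km/h

Taking east as x and north as y: jogger velocity = (8.980, -8.980) km/h; cyclist velocity = (-5.762, -40.997) km/h.
Velocity of jogger relative to cyclist = (8.980, -8.980) − (-5.762, -40.997) = (14.742, 32.017) km/h.
Magnitude = |(14.742, 32.017)| = 35.248 km/h.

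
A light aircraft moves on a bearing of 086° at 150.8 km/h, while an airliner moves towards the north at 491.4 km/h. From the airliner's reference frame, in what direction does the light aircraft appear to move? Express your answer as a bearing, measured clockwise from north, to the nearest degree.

163°

Taking east as x and north as y: light aircraft velocity = (150.433, 10.519) km/h; airliner velocity = (0.000, 491.400) km/h.
Velocity of light aircraft relative to airliner = (150.433, 10.519) − (0.000, 491.400) = (150.433, -480.881) km/h.
Bearing = atan2(150.43, -480.88) = 162.63° clockwise from north.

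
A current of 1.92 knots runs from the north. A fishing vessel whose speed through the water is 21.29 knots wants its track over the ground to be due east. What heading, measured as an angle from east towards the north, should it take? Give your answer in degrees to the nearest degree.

5°

The current pushes perpendicular to the desired track; the heading must have a component into the current equal to 1.92 knots: 21.29 sin θ = 1.92.
sin θ = 0.0902, so θ = 5.174°.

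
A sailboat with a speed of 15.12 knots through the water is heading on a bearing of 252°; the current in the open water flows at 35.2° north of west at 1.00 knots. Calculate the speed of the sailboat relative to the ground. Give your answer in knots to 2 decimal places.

Taking east as x and north as y: velocity relative to the water = (-14.380, -4.672) knots; the water relative to ground = (-0.817, 0.576) knots.
Velocity relative to ground = (-14.380, -4.672) + (-0.817, 0.576) = (-15.197, -4.096) knots.
Speed = |(-15.197, -4.096)| = 15.739 knots.

15.74 knots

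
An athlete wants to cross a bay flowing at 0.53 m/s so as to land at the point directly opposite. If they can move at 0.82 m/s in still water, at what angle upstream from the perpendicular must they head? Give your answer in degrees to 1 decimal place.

40.3°

To cancel the current, the upstream component of the athlete's velocity must equal the flow: 0.82 sin θ = 0.53.
sin θ = 0.53 / 0.82 = 0.6463.
θ = arcsin(0.6463) = 40.266°.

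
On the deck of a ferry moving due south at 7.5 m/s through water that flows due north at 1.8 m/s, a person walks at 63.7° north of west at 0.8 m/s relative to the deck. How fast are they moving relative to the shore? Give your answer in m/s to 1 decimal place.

5.0 m/s

In east/north components (m/s): person relative to ferry = (-0.354, 0.717); ferry relative to water = (0.000, -7.500); water relative to ground = (0.000, 1.800).
Sum = (-0.354, -4.983) m/s.
Speed = |(-0.354, -4.983)| = 4.995 m/s.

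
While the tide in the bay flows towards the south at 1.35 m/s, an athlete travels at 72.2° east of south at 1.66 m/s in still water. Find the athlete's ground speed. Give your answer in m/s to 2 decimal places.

Taking east as x and north as y: velocity relative to the water = (1.581, -0.507) m/s; the water relative to ground = (0.000, -1.350) m/s.
Velocity relative to ground = (1.581, -0.507) + (0.000, -1.350) = (1.581, -1.857) m/s.
Speed = |(1.581, -1.857)| = 2.439 m/s.

2.44 m/s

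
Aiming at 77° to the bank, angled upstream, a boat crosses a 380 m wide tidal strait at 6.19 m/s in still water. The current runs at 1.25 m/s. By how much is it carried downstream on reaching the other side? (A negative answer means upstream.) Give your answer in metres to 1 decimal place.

Perpendicular speed = 6.031 m/s; crossing time = 380 / 6.031 = 63.004 s.
Net downstream speed = -0.142 m/s.
Drift = -0.142 × 63.004 = -8.975 m (upstream).

-9.0 m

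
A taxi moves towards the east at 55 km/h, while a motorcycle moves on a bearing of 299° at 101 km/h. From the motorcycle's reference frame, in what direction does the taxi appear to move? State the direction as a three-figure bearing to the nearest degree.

Taking east as x and north as y: taxi velocity = (55.000, 0.000) km/h; motorcycle velocity = (-88.337, 48.966) km/h.
Velocity of taxi relative to motorcycle = (55.000, 0.000) − (-88.337, 48.966) = (143.337, -48.966) km/h.
Bearing = atan2(143.34, -48.97) = 108.86° clockwise from north.

109°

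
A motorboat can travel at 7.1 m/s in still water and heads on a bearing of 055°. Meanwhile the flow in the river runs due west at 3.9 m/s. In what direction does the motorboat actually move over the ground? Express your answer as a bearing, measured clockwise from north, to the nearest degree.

025°

Taking east as x and north as y: velocity relative to the water = (5.816, 4.072) m/s; the water relative to ground = (-3.900, 0.000) m/s.
Velocity relative to ground = (5.816, 4.072) + (-3.900, 0.000) = (1.916, 4.072) m/s.
Bearing = atan2(1.92, 4.07) = 25.20° clockwise from north.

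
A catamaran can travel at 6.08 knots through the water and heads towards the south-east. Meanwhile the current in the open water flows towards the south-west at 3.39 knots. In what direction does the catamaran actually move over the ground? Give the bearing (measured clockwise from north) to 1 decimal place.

Taking east as x and north as y: velocity relative to the water = (4.299, -4.299) knots; the water relative to ground = (-2.397, -2.397) knots.
Velocity relative to ground = (4.299, -4.299) + (-2.397, -2.397) = (1.902, -6.696) knots.
Bearing = atan2(1.90, -6.70) = 164.14° clockwise from north.

164.1°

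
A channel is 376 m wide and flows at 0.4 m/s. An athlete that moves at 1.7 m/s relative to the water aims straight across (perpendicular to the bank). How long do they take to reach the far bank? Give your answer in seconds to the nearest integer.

The component of the athlete's velocity perpendicular to the bank is 1.7 m/s.
The flow acts along the bank and has no component across it.
Time = 376 / 1.700 = 221.176 s.

221 s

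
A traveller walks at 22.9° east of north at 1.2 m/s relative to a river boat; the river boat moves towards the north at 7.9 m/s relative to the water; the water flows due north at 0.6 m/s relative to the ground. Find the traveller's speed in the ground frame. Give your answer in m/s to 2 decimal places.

In east/north components (m/s): traveller relative to river boat = (0.467, 1.105); river boat relative to water = (0.000, 7.900); water relative to ground = (0.000, 0.600).
Sum = (0.467, 9.605) m/s.
Speed = |(0.467, 9.605)| = 9.617 m/s.

9.62 m/s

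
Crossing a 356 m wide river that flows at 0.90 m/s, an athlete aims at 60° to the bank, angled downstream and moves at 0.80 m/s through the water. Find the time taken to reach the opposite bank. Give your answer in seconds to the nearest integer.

The component of the athlete's velocity perpendicular to the bank is 0.80 × sin 60° = 0.693 m/s.
The current is parallel to the bank, so it does not affect the crossing time.
Time = 356 / 0.693 = 513.842 s.

514 s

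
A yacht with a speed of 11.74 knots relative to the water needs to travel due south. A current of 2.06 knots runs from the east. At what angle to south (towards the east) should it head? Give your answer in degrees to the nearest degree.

The current pushes perpendicular to the desired track; the heading must have a component into the current equal to 2.06 knots: 11.74 sin θ = 2.06.
sin θ = 0.1755, so θ = 10.106°.

10°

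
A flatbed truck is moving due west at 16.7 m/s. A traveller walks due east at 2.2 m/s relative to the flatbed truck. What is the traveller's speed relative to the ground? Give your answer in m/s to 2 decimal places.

14.50 m/s

Taking east as x and north as y: flatbed truck velocity = (-16.700, 0.000) m/s; traveller velocity relative to flatbed truck = (2.200, 0.000) m/s.
Velocity relative to ground = (-16.700, 0.000) + (2.200, 0.000) = (-14.500, 0.000) m/s.
Speed = |(-14.500, 0.000)| = 14.500 m/s.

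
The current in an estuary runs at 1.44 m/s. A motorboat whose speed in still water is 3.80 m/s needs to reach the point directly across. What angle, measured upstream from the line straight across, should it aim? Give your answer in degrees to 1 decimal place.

22.3°

To cancel the current, the upstream component of the motorboat's velocity must equal the flow: 3.80 sin θ = 1.44.
sin θ = 1.44 / 3.80 = 0.3789.
θ = arcsin(0.3789) = 22.268°.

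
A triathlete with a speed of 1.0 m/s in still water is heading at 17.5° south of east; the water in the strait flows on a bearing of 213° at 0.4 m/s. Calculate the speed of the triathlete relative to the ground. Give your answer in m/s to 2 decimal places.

0.97 m/s

Taking east as x and north as y: velocity relative to the water = (0.954, -0.301) m/s; the water relative to ground = (-0.218, -0.335) m/s.
Velocity relative to ground = (0.954, -0.301) + (-0.218, -0.335) = (0.736, -0.636) m/s.
Speed = |(0.736, -0.636)| = 0.973 m/s.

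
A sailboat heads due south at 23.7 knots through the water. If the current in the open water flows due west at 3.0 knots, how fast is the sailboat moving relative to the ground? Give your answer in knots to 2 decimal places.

Taking east as x and north as y: velocity relative to the water = (0.000, -23.700) knots; the water relative to ground = (-3.000, 0.000) knots.
Velocity relative to ground = (0.000, -23.700) + (-3.000, 0.000) = (-3.000, -23.700) knots.
Speed = |(-3.000, -23.700)| = 23.889 knots.

23.89 knots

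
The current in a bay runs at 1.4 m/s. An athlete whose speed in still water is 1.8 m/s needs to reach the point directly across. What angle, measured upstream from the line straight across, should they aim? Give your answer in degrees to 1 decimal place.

To cancel the current, the upstream component of the athlete's velocity must equal the flow: 1.8 sin θ = 1.4.
sin θ = 1.4 / 1.8 = 0.7778.
θ = arcsin(0.7778) = 51.058°.

51.1°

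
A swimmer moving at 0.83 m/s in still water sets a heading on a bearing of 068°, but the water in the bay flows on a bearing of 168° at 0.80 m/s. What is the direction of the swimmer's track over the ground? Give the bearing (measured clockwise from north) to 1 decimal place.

Taking east as x and north as y: velocity relative to the water = (0.770, 0.311) m/s; the water relative to ground = (0.166, -0.783) m/s.
Velocity relative to ground = (0.770, 0.311) + (0.166, -0.783) = (0.936, -0.472) m/s.
Bearing = atan2(0.94, -0.47) = 116.74° clockwise from north.

116.7°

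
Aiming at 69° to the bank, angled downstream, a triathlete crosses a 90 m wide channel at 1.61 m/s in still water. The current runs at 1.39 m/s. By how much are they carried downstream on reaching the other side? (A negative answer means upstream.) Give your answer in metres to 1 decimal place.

117.8 m

Perpendicular speed = 1.503 m/s; crossing time = 90 / 1.503 = 59.878 s.
Net downstream speed = 1.967 m/s.
Drift = 1.967 × 59.878 = 117.778 m (downstream).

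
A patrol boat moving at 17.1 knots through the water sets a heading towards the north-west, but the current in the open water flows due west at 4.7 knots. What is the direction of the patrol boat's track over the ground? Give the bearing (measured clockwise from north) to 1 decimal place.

Taking east as x and north as y: velocity relative to the water = (-12.092, 12.092) knots; the water relative to ground = (-4.700, 0.000) knots.
Velocity relative to ground = (-12.092, 12.092) + (-4.700, 0.000) = (-16.792, 12.092) knots.
Bearing = atan2(-16.79, 12.09) = 305.76° clockwise from north.

305.8°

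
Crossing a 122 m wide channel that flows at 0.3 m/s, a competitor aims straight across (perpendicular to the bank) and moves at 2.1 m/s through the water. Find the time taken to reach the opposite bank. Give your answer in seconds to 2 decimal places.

The component of the competitor's velocity perpendicular to the bank is 2.1 m/s.
Only the cross-stream component determines the crossing time; the current contributes nothing perpendicular to the bank.
Time = 122 / 2.100 = 58.095 s.

58.10 s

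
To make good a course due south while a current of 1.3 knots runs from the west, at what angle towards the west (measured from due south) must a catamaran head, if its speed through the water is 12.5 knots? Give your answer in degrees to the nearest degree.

6°

The current pushes perpendicular to the desired track; the heading must have a component into the current equal to 1.3 knots: 12.5 sin θ = 1.3.
sin θ = 0.1040, so θ = 5.970°.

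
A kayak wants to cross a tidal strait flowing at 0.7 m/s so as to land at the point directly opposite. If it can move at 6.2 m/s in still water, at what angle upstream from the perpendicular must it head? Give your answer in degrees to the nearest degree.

To cancel the current, the upstream component of the kayak's velocity must equal the flow: 6.2 sin θ = 0.7.
sin θ = 0.7 / 6.2 = 0.1129.
θ = arcsin(0.1129) = 6.483°.

6°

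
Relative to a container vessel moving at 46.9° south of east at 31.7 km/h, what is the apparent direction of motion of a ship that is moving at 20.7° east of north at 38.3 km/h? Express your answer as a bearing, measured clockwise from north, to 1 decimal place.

352.2°

Taking east as x and north as y: ship velocity = (13.538, 35.828) km/h; container vessel velocity = (21.660, -23.146) km/h.
Velocity of ship relative to container vessel = (13.538, 35.828) − (21.660, -23.146) = (-8.122, 58.974) km/h.
Bearing = atan2(-8.12, 58.97) = 352.16° clockwise from north.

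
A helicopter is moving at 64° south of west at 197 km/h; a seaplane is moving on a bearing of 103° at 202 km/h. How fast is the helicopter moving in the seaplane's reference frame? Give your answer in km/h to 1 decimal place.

Taking east as x and north as y: helicopter velocity = (-86.359, -177.062) km/h; seaplane velocity = (196.823, -45.440) km/h.
Velocity of helicopter relative to seaplane = (-86.359, -177.062) − (196.823, -45.440) = (-283.182, -131.622) km/h.
Magnitude = |(-283.182, -131.622)| = 312.276 km/h.

312.3 km/h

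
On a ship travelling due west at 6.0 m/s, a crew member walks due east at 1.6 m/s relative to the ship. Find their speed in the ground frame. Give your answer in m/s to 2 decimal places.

4.40 m/s

Taking east as x and north as y: ship velocity = (-6.000, 0.000) m/s; crew member velocity relative to ship = (1.600, 0.000) m/s.
Velocity relative to ground = (-6.000, 0.000) + (1.600, 0.000) = (-4.400, 0.000) m/s.
Speed = |(-4.400, 0.000)| = 4.400 m/s.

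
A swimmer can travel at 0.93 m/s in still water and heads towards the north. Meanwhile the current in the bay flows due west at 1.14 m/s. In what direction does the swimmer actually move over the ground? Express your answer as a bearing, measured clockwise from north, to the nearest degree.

309°

Taking east as x and north as y: velocity relative to the water = (0.000, 0.930) m/s; the water relative to ground = (-1.140, 0.000) m/s.
Velocity relative to ground = (0.000, 0.930) + (-1.140, 0.000) = (-1.140, 0.930) m/s.
Bearing = atan2(-1.14, 0.93) = 309.21° clockwise from north.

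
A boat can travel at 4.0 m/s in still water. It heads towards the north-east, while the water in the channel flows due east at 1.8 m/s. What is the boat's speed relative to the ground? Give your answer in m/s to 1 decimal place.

Taking east as x and north as y: velocity relative to the water = (2.828, 2.828) m/s; the water relative to ground = (1.800, 0.000) m/s.
Velocity relative to ground = (2.828, 2.828) + (1.800, 0.000) = (4.628, 2.828) m/s.
Speed = |(4.628, 2.828)| = 5.424 m/s.

5.4 m/s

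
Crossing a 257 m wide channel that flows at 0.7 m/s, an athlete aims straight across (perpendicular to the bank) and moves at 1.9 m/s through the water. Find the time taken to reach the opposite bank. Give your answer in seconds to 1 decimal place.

135.3 s

The component of the athlete's velocity perpendicular to the bank is 1.9 m/s.
The flow acts along the bank and has no component across it.
Time = 257 / 1.900 = 135.263 s.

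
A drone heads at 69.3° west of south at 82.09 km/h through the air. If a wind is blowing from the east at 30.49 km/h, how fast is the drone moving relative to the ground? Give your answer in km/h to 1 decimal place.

Taking east as x and north as y: velocity relative to the air = (-76.791, -29.017) km/h; the air relative to ground = (-30.490, 0.000) km/h.
Velocity relative to ground = (-76.791, -29.017) + (-30.490, 0.000) = (-107.281, -29.017) km/h.
Speed = |(-107.281, -29.017)| = 111.135 km/h.

111.1 km/h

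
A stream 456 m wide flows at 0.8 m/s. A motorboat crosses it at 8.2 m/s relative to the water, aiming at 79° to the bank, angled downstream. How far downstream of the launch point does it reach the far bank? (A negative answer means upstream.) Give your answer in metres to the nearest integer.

134 m

Perpendicular speed = 8.049 m/s; crossing time = 456 / 8.049 = 56.651 s.
Net downstream speed = 2.365 m/s.
Drift = 2.365 × 56.651 = 133.958 m (downstream).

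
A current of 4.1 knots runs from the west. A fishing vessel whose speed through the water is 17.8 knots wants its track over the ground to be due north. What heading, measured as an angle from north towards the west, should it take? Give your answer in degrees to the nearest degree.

13°

The current pushes perpendicular to the desired track; the heading must have a component into the current equal to 4.1 knots: 17.8 sin θ = 4.1.
sin θ = 0.2303, so θ = 13.317°.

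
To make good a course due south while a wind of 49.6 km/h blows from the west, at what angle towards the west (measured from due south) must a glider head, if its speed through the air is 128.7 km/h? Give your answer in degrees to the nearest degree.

23°

The wind pushes perpendicular to the desired track; the heading must have a component into the wind equal to 49.6 km/h: 128.7 sin θ = 49.6.
sin θ = 0.3854, so θ = 22.668°.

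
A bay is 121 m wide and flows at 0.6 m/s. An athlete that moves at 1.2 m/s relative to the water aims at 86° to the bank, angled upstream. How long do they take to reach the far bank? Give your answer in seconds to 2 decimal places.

The component of the athlete's velocity perpendicular to the bank is 1.2 × sin 86° = 1.197 m/s.
Only the cross-stream component determines the crossing time; the current contributes nothing perpendicular to the bank.
Time = 121 / 1.197 = 101.080 s.

101.08 s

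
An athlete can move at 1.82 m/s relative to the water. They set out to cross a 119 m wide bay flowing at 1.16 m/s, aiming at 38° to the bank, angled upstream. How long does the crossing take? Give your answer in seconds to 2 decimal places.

106.20 s

The component of the athlete's velocity perpendicular to the bank is 1.82 × sin 38° = 1.121 m/s.
Only the cross-stream component determines the crossing time; the current contributes nothing perpendicular to the bank.
Time = 119 / 1.121 = 106.202 s.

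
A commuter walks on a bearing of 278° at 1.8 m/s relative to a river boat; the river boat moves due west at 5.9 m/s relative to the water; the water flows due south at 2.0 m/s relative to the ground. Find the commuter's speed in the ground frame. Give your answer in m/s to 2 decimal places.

7.88 m/s

In east/north components (m/s): commuter relative to river boat = (-1.782, 0.251); river boat relative to water = (-5.900, 0.000); water relative to ground = (0.000, -2.000).
Sum = (-7.682, -1.749) m/s.
Speed = |(-7.682, -1.749)| = 7.879 m/s.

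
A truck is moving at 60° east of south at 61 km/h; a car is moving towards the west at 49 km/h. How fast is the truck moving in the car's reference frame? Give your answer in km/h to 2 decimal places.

Taking east as x and north as y: truck velocity = (52.828, -30.500) km/h; car velocity = (-49.000, 0.000) km/h.
Velocity of truck relative to car = (52.828, -30.500) − (-49.000, 0.000) = (101.828, -30.500) km/h.
Magnitude = |(101.828, -30.500)| = 106.297 km/h.

106.30 km/h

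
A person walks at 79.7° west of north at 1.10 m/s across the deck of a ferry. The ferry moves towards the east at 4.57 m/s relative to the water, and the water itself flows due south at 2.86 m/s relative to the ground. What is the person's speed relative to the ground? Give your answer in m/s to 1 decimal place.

4.4 m/s

In east/north components (m/s): person relative to ferry = (-1.082, 0.197); ferry relative to water = (4.570, 0.000); water relative to ground = (0.000, -2.860).
Sum = (3.488, -2.663) m/s.
Speed = |(3.488, -2.663)| = 4.388 m/s.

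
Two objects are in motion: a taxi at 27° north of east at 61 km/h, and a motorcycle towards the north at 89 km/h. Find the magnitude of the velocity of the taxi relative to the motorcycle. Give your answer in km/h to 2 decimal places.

Taking east as x and north as y: taxi velocity = (54.351, 27.693) km/h; motorcycle velocity = (0.000, 89.000) km/h.
Velocity of taxi relative to motorcycle = (54.351, 27.693) − (0.000, 89.000) = (54.351, -61.307) km/h.
Magnitude = |(54.351, -61.307)| = 81.930 km/h.

81.93 km/h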